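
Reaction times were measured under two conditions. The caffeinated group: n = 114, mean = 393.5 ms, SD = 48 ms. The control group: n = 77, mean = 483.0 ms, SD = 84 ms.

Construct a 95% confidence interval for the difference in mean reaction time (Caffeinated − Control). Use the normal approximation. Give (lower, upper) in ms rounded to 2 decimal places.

Standard errors of each mean: 48/√114 = 4.4956 and 84/√77 = 9.5727.
SE(x̄₁ − x̄₂) = √(4.4956² + 9.5727²) = 10.5758 for independent samples with unequal variances.
With z* = 1.960, the margin is 1.960 × 10.5758 = 20.7286.
x̄₁ − x̄₂ = 393.5 − 483.0 = -89.5000; the interval is -89.5000 ± 20.7286 = (-110.23, -68.77).

(-110.23, -68.77)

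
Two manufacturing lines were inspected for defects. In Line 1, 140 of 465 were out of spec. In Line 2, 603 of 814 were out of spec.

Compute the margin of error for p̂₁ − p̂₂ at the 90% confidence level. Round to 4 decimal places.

0.0432

Sample proportions: 140/465 = 0.3011, 603/814 = 0.7408.
Each SE is √(p̂(1−p̂)/n): √(0.3011·0.6989/465) = 0.02127 and √(0.7408·0.2592/814) = 0.01536.
SE(p̂₁ − p̂₂) = √(SE₁² + SE₂²) = √(0.0004524129 + 0.0002359296) = 0.02624, since the two samples are independent.
At 90% confidence z* = 1.645; margin = 1.645 × 0.02624 = 0.04316.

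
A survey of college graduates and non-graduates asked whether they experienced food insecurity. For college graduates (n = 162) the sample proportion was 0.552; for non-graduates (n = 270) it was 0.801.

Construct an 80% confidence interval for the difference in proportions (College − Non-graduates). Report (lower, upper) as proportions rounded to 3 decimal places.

(-0.308, -0.190)

Each SE is √(p̂(1−p̂)/n): √(0.5520·0.4480/162) = 0.03907 and √(0.8010·0.1990/270) = 0.02430.
SE(p̂₁ − p̂₂) = √(SE₁² + SE₂²) = √(0.0015264649 + 0.00059049) = 0.04601, since the two samples are independent.
At 80% confidence z* = 1.282; margin = 1.282 × 0.04601 = 0.05898.
The difference is 0.5520 − 0.8010 = -0.2490, so the interval is -0.2490 ± 0.05898 = (-0.308, -0.190).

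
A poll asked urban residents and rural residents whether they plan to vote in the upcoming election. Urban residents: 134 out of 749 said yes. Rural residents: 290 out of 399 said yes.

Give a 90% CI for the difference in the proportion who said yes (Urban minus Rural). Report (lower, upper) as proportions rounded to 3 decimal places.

Sample proportions: 134/749 = 0.1789, 290/399 = 0.7268.
Each SE is √(p̂(1−p̂)/n): √(0.1789·0.8211/749) = 0.01400 and √(0.7268·0.2732/399) = 0.02231.
SE(p̂₁ − p̂₂) = √(SE₁² + SE₂²) = √(0.000196 + 0.0004977361) = 0.02634, since the two samples are independent.
At 90% confidence z* = 1.645; margin = 1.645 × 0.02634 = 0.04333.
The difference is 0.1789 − 0.7268 = -0.5479, so the interval is -0.5479 ± 0.04333 = (-0.591, -0.505).

(-0.591, -0.505)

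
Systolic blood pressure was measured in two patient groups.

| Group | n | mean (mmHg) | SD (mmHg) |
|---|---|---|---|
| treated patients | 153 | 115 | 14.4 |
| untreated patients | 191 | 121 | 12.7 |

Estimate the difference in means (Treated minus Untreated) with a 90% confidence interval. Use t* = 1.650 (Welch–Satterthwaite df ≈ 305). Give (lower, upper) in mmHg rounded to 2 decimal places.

Per-group SEs: s₁/√n₁ = 14.4/√153 = 1.1642, s₂/√n₂ = 12.7/√191 = 0.9189.
Unpooled SE of the difference: √(1.35536164 + 0.84437721) = 1.4832.
Margin of error = t* · SE = 1.650 × 1.4832 = 2.4473.
x̄₁ − x̄₂ = 115 − 121 = -6.0000.
CI: -6.0000 ± 2.4473 = (-8.45, -3.55).

(-8.45, -3.55)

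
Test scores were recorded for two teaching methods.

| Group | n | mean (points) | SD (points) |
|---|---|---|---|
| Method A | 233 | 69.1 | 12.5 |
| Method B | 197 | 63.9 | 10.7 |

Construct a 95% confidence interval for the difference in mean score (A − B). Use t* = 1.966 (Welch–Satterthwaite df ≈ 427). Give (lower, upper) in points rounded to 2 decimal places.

(3.00, 7.40)

Standard errors of each mean: 12.5/√233 = 0.8189 and 10.7/√197 = 0.7623.
SE(x̄₁ − x̄₂) = √(0.8189² + 0.7623²) = 1.1188 for independent samples with unequal variances.
With t* = 1.966, the margin is 1.966 × 1.1188 = 2.1996.
x̄₁ − x̄₂ = 69.1 − 63.9 = 5.2000; the interval is 5.2000 ± 2.1996 = (3.00, 7.40).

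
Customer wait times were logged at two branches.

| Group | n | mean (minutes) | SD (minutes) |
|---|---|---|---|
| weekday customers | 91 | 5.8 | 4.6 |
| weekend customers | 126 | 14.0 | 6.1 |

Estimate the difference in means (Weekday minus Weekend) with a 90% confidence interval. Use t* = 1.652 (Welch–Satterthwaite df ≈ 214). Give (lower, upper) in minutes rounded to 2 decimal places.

(-9.40, -7.00)

Per-group SEs: s₁/√n₁ = 4.6/√91 = 0.4822, s₂/√n₂ = 6.1/√126 = 0.5434.
Unpooled SE of the difference: √(0.23251684 + 0.29528356) = 0.7265.
Margin of error = t* · SE = 1.652 × 0.7265 = 1.2002.
x̄₁ − x̄₂ = 5.8 − 14.0 = -8.2000.
CI: -8.2000 ± 1.2002 = (-9.40, -7.00).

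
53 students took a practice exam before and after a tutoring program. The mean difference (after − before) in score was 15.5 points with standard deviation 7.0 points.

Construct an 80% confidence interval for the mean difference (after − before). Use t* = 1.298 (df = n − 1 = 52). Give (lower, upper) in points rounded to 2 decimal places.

Paired design: SE = s_d/√n = 7.0/√53 = 0.9615.
t* = 1.298; margin of error = 1.298 × 0.9615 = 1.2480.
15.5 ± 1.2480 → (14.25, 16.75).

(14.25, 16.75)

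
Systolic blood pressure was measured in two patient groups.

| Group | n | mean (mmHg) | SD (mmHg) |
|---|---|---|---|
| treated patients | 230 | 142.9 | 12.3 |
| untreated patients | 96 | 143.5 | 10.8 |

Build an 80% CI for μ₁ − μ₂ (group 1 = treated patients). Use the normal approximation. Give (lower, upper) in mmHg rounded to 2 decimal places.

Per-group SEs: s₁/√n₁ = 12.3/√230 = 0.8110, s₂/√n₂ = 10.8/√96 = 1.1023.
Unpooled SE of the difference: √(0.657721 + 1.21506529) = 1.3685.
Margin of error = z* · SE = 1.282 × 1.3685 = 1.7544.
x̄₁ − x̄₂ = 142.9 − 143.5 = -0.6000.
CI: -0.6000 ± 1.7544 = (-2.35, 1.15).

(-2.35, 1.15)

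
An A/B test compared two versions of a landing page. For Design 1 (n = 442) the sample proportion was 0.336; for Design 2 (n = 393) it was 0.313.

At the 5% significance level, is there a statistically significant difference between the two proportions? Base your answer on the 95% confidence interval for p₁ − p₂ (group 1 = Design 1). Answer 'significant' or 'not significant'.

SE₁ = √(p̂₁(1−p̂₁)/n₁) = √(0.3360·0.6640/442) = 0.02247; SE₂ = √(0.3130·0.6870/393) = 0.02339.
Independent samples: SE of the difference = √(SE₁² + SE₂²) = √(0.0005049009 + 0.0005470921) = 0.03243.
z* for 95% confidence is 1.960, so the margin of error is 1.960 × 0.03243 = 0.06356.
Point estimate p̂₁ − p̂₂ = 0.3360 − 0.3130 = 0.0230.
0.0230 ± 0.06356 → (-0.04056, 0.08656).
The interval (-0.04056, 0.08656) contains 0, so the difference is not significant.

not significant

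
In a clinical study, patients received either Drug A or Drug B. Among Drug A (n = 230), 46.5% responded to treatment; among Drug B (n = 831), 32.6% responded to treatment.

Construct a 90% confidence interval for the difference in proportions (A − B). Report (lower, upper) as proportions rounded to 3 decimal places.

SE₁ = √(p̂₁(1−p̂₁)/n₁) = √(0.4650·0.5350/230) = 0.03289; SE₂ = √(0.3260·0.6740/831) = 0.01626.
Independent samples: SE of the difference = √(SE₁² + SE₂²) = √(0.0010817521 + 0.0002643876) = 0.03669.
z* for 90% confidence is 1.645, so the margin of error is 1.645 × 0.03669 = 0.06036.
Point estimate p̂₁ − p̂₂ = 0.4650 − 0.3260 = 0.1390.
0.1390 ± 0.06036 → (0.079, 0.199).

(0.079, 0.199)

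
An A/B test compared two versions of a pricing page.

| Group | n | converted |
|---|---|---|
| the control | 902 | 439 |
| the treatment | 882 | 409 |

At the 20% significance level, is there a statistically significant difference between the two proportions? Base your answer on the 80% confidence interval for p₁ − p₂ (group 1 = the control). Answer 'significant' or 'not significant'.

not significant

Sample proportions: 439/902 = 0.4867, 409/882 = 0.4637.
Each SE is √(p̂(1−p̂)/n): √(0.4867·0.5133/902) = 0.01664 and √(0.4637·0.5363/882) = 0.01679.
SE(p̂₁ − p̂₂) = √(SE₁² + SE₂²) = √(0.0002768896 + 0.0002819041) = 0.02364, since the two samples are independent.
At 80% confidence z* = 1.282; margin = 1.282 × 0.02364 = 0.03031.
The difference is 0.4867 − 0.4637 = 0.0230, so the interval is 0.0230 ± 0.03031 = (-0.00731, 0.05331).
The interval (-0.00731, 0.05331) contains 0, so the difference is not significant.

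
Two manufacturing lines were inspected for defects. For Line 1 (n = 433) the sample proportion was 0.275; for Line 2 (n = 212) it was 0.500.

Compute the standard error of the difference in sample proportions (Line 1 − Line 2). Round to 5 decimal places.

The two standard errors are √(0.2750×0.7250/433) = 0.02146 and √(0.5000×0.5000/212) = 0.03434.
Because the samples are independent, SE_diff = √(0.02146² + 0.03434²) = 0.04049.

0.04049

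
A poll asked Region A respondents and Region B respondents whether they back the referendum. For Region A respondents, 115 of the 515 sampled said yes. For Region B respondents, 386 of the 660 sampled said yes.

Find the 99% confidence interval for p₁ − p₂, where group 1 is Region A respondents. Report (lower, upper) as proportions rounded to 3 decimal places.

p̂₁ = 115/515 = 0.2233 and p̂₂ = 386/660 = 0.5848.
SE₁ = √(p̂₁(1−p̂₁)/n₁) = √(0.2233·0.7767/515) = 0.01835; SE₂ = √(0.5848·0.4152/660) = 0.01918.
Independent samples: SE of the difference = √(SE₁² + SE₂²) = √(0.0003367225 + 0.0003678724) = 0.02654.
z* for 99% confidence is 2.576, so the margin of error is 2.576 × 0.02654 = 0.06837.
Point estimate p̂₁ − p̂₂ = 0.2233 − 0.5848 = -0.3615.
-0.3615 ± 0.06837 → (-0.430, -0.293).

(-0.430, -0.293)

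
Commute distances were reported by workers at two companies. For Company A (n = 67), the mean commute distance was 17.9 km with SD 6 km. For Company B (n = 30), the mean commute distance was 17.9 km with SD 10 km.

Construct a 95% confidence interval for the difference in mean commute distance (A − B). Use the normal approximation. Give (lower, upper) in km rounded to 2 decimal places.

SE₁ = s₁/√n₁ = 6/√67 = 0.7330; SE₂ = 10/√30 = 1.8257.
Independent samples, unequal variances: SE_diff = √(SE₁² + SE₂²) = √(0.537289 + 3.33318049) = 1.9674.
z* = 1.960, so margin of error = 1.960 × 1.9674 = 3.8561.
Difference in means = 17.9 − 17.9 = 0.0000.
0.0000 ± 3.8561 → (-3.86, 3.86).

(-3.86, 3.86)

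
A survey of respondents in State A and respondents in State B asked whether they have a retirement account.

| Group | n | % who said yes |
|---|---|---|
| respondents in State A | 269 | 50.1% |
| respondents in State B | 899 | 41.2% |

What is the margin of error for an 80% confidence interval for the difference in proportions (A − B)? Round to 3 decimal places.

SE₁ = √(p̂₁(1−p̂₁)/n₁) = √(0.5010·0.4990/269) = 0.03049; SE₂ = √(0.4120·0.5880/899) = 0.01642.
Independent samples: SE of the difference = √(SE₁² + SE₂²) = √(0.0009296401 + 0.0002696164) = 0.03463.
z* for 80% confidence is 1.282, so the margin of error is 1.282 × 0.03463 = 0.04440.

0.044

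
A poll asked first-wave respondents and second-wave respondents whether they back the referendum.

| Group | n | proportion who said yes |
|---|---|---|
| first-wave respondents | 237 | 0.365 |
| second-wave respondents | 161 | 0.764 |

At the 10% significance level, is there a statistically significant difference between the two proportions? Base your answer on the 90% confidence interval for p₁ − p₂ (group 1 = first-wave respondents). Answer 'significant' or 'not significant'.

Each SE is √(p̂(1−p̂)/n): √(0.3650·0.6350/237) = 0.03127 and √(0.7640·0.2360/161) = 0.03346.
SE(p̂₁ − p̂₂) = √(SE₁² + SE₂²) = √(0.0009778129 + 0.0011195716) = 0.04580, since the two samples are independent.
At 90% confidence z* = 1.645; margin = 1.645 × 0.04580 = 0.07534.
The difference is 0.3650 − 0.7640 = -0.3990, so the interval is -0.3990 ± 0.07534 = (-0.47434, -0.32366).
The interval (-0.47434, -0.32366) does not contain 0, so the difference is significant.

significant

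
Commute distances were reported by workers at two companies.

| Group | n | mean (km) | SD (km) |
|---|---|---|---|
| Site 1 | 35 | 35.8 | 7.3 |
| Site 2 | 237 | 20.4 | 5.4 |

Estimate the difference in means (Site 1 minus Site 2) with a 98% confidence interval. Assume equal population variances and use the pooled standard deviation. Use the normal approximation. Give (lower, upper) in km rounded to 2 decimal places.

(13.01, 17.79)

s_p = √[((n₁−1)s₁² + (n₂−1)s₂²)/(n₁+n₂−2)] = √[(34·7.3² + 236·5.4²)/270] = 5.6744.
SE = 5.6744·√(1/35 + 1/237) = 1.0275.
With z* = 2.326, margin = 2.326 × 1.0275 = 2.3900.
x̄₁ − x̄₂ = 35.8 − 20.4 = 15.4000; interval 15.4000 ± 2.3900 = (13.01, 17.79).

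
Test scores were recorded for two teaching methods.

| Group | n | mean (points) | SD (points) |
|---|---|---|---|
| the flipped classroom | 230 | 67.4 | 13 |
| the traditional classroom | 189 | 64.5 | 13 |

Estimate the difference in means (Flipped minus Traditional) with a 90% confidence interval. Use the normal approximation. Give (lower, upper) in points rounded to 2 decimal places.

Standard errors of each mean: 13/√230 = 0.8572 and 13/√189 = 0.9456.
SE(x̄₁ − x̄₂) = √(0.8572² + 0.9456²) = 1.2763 for independent samples with unequal variances.
With z* = 1.645, the margin is 1.645 × 1.2763 = 2.0995.
x̄₁ − x̄₂ = 67.4 − 64.5 = 2.9000; the interval is 2.9000 ± 2.0995 = (0.80, 5.00).

(0.80, 5.00)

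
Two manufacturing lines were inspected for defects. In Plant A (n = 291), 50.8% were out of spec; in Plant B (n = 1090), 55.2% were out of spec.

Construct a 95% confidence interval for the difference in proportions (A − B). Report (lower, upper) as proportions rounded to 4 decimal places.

(-0.1086, 0.0206)

Each SE is √(p̂(1−p̂)/n): √(0.5080·0.4920/291) = 0.02931 and √(0.5520·0.4480/1090) = 0.01506.
SE(p̂₁ − p̂₂) = √(SE₁² + SE₂²) = √(0.0008590761 + 0.0002268036) = 0.03295, since the two samples are independent.
At 95% confidence z* = 1.960; margin = 1.960 × 0.03295 = 0.06458.
The difference is 0.5080 − 0.5520 = -0.0440, so the interval is -0.0440 ± 0.06458 = (-0.1086, 0.0206).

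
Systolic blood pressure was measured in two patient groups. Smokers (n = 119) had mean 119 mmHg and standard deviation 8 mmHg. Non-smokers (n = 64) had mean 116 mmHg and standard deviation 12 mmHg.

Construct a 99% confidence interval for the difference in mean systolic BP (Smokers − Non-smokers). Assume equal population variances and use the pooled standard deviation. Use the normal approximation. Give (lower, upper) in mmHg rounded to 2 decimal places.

(-0.83, 6.83)

s_p = √[((n₁−1)s₁² + (n₂−1)s₂²)/(n₁+n₂−2)] = √[(118·8² + 63·12²)/181] = 9.5836.
SE = 9.5836·√(1/119 + 1/64) = 1.4856.
With z* = 2.576, margin = 2.576 × 1.4856 = 3.8269.
x̄₁ − x̄₂ = 119 − 116 = 3.0000; interval 3.0000 ± 3.8269 = (-0.83, 6.83).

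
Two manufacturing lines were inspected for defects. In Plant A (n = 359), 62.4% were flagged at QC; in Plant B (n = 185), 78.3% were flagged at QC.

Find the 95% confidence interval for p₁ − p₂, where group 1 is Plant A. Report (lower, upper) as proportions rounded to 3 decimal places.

(-0.237, -0.081)

The two standard errors are √(0.6240×0.3760/359) = 0.02556 and √(0.7830×0.2170/185) = 0.03031.
Because the samples are independent, SE_diff = √(0.02556² + 0.03031²) = 0.03965.
Using z* = 1.960 for 95%, ME = 1.960 × 0.03965 = 0.07771.
p̂₁ − p̂₂ = -0.1590; interval -0.1590 ± 0.07771 gives (-0.237, -0.081).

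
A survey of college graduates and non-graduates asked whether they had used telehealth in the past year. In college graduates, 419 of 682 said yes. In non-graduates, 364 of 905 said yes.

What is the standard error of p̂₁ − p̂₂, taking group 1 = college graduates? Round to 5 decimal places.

0.02476

Sample proportions: 419/682 = 0.6144, 364/905 = 0.4022.
Each SE is √(p̂(1−p̂)/n): √(0.6144·0.3856/682) = 0.01864 and √(0.4022·0.5978/905) = 0.01630.
SE(p̂₁ − p̂₂) = √(SE₁² + SE₂²) = √(0.0003474496 + 0.00026569) = 0.02476, since the two samples are independent.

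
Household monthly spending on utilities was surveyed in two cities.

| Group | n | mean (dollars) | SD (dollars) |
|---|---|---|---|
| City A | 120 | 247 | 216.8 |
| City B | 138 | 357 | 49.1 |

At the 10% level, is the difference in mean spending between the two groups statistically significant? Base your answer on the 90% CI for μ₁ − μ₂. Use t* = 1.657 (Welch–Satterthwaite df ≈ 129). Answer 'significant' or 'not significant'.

Per-group SEs: s₁/√n₁ = 216.8/√120 = 19.7910, s₂/√n₂ = 49.1/√138 = 4.1797.
Unpooled SE of the difference: √(391.683681 + 17.46989209) = 20.2275.
Margin of error = t* · SE = 1.657 × 20.2275 = 33.5170.
x̄₁ − x̄₂ = 247 − 357 = -110.0000.
CI: -110.0000 ± 33.5170 = (-143.5170, -76.4830).
The interval (-143.5170, -76.4830) does not contain 0, so the difference is significant.

significant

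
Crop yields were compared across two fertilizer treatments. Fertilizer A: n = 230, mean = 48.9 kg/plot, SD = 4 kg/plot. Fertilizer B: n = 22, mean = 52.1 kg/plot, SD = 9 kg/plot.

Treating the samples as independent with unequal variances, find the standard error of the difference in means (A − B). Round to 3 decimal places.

Standard errors of each mean: 4/√230 = 0.2638 and 9/√22 = 1.9188.
SE(x̄₁ − x̄₂) = √(0.2638² + 1.9188²) = 1.9368 for independent samples with unequal variances.

1.937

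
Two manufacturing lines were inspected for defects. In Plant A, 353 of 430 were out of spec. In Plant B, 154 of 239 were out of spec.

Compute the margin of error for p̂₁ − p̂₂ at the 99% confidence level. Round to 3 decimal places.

0.093

p̂₁ = 353/430 = 0.8209 and p̂₂ = 154/239 = 0.6444.
SE₁ = √(p̂₁(1−p̂₁)/n₁) = √(0.8209·0.1791/430) = 0.01849; SE₂ = √(0.6444·0.3556/239) = 0.03096.
Independent samples: SE of the difference = √(SE₁² + SE₂²) = √(0.0003418801 + 0.0009585216) = 0.03606.
z* for 99% confidence is 2.576, so the margin of error is 2.576 × 0.03606 = 0.09289.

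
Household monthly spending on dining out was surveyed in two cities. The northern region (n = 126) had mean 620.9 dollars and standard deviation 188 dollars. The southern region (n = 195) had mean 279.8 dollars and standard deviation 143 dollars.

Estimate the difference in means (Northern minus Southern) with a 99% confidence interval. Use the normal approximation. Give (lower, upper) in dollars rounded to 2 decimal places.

(290.53, 391.67)

Standard errors of each mean: 188/√126 = 16.7484 and 143/√195 = 10.2404.
SE(x̄₁ − x̄₂) = √(16.7484² + 10.2404²) = 19.6310 for independent samples with unequal variances.
With z* = 2.576, the margin is 2.576 × 19.6310 = 50.5695.
x̄₁ − x̄₂ = 620.9 − 279.8 = 341.1000; the interval is 341.1000 ± 50.5695 = (290.53, 391.67).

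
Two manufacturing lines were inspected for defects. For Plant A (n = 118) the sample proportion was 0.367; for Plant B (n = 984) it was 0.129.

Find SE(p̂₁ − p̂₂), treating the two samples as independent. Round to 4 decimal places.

0.0456

Each SE is √(p̂(1−p̂)/n): √(0.3670·0.6330/118) = 0.04437 and √(0.1290·0.8710/984) = 0.01069.
SE(p̂₁ − p̂₂) = √(SE₁² + SE₂²) = √(0.0019686969 + 0.0001142761) = 0.04564, since the two samples are independent.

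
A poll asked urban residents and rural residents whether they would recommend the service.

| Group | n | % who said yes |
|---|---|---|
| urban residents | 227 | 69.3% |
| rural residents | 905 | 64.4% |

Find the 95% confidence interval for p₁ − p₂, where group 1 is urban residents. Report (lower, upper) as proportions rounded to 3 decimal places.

SE₁ = √(p̂₁(1−p̂₁)/n₁) = √(0.6930·0.3070/227) = 0.03061; SE₂ = √(0.6440·0.3560/905) = 0.01592.
Independent samples: SE of the difference = √(SE₁² + SE₂²) = √(0.0009369721 + 0.0002534464) = 0.03450.
z* for 95% confidence is 1.960, so the margin of error is 1.960 × 0.03450 = 0.06762.
Point estimate p̂₁ − p̂₂ = 0.6930 − 0.6440 = 0.0490.
0.0490 ± 0.06762 → (-0.019, 0.117).

(-0.019, 0.117)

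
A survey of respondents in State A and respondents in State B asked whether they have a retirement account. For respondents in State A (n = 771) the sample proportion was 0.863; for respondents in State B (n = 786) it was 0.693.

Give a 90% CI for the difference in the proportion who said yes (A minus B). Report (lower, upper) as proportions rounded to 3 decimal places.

SE₁ = √(p̂₁(1−p̂₁)/n₁) = √(0.8630·0.1370/771) = 0.01238; SE₂ = √(0.6930·0.3070/786) = 0.01645.
Independent samples: SE of the difference = √(SE₁² + SE₂²) = √(0.0001532644 + 0.0002706025) = 0.02059.
z* for 90% confidence is 1.645, so the margin of error is 1.645 × 0.02059 = 0.03387.
Point estimate p̂₁ − p̂₂ = 0.8630 − 0.6930 = 0.1700.
0.1700 ± 0.03387 → (0.136, 0.204).

(0.136, 0.204)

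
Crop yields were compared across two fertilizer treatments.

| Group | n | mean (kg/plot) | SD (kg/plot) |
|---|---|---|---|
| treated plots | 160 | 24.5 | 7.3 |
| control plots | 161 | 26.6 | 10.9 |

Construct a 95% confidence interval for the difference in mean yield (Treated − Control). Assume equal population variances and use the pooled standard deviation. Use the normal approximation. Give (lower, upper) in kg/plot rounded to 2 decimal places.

(-4.13, -0.07)

s_p = √[((n₁−1)s₁² + (n₂−1)s₂²)/(n₁+n₂−2)] = √[(159·7.3² + 160·10.9²)/319] = 9.2818.
SE = 9.2818·√(1/160 + 1/161) = 1.0361.
With z* = 1.960, margin = 1.960 × 1.0361 = 2.0308.
x̄₁ − x̄₂ = 24.5 − 26.6 = -2.1000; interval -2.1000 ± 2.0308 = (-4.13, -0.07).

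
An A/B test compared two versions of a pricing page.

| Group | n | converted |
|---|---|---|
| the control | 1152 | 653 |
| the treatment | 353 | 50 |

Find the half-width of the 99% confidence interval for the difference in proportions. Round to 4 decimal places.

First, p̂₁ = 653/1152 = 0.5668; p̂₂ = 50/353 = 0.1416.
The two standard errors are √(0.5668×0.4332/1152) = 0.01460 and √(0.1416×0.8584/353) = 0.01856.
Because the samples are independent, SE_diff = √(0.01460² + 0.01856²) = 0.02361.
Using z* = 2.576 for 99%, ME = 2.576 × 0.02361 = 0.06082.

0.0608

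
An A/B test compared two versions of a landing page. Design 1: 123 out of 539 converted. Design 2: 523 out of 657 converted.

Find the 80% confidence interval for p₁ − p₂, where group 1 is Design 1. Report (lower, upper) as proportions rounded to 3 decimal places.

p̂₁ = 123/539 = 0.2282 and p̂₂ = 523/657 = 0.7960.
SE₁ = √(p̂₁(1−p̂₁)/n₁) = √(0.2282·0.7718/539) = 0.01808; SE₂ = √(0.7960·0.2040/657) = 0.01572.
Independent samples: SE of the difference = √(SE₁² + SE₂²) = √(0.0003268864 + 0.0002471184) = 0.02396.
z* for 80% confidence is 1.282, so the margin of error is 1.282 × 0.02396 = 0.03072.
Point estimate p̂₁ − p̂₂ = 0.2282 − 0.7960 = -0.5678.
-0.5678 ± 0.03072 → (-0.599, -0.537).

(-0.599, -0.537)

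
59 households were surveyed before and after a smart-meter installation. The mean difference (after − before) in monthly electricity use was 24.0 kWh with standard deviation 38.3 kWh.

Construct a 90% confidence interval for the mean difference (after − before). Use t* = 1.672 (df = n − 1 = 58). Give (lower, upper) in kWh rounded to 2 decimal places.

This is a matched-pairs design, so SE = s_d/√n = 38.3/√59 = 4.9862.
Margin = 1.672 × 4.9862 = 8.3369; the interval is 24.0 ± 8.3369 = (15.66, 32.34).

(15.66, 32.34)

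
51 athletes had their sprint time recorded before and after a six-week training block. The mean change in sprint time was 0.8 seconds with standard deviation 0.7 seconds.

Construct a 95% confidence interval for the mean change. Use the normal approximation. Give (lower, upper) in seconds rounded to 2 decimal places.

(0.61, 0.99)

This is a matched-pairs design, so SE = s_d/√n = 0.7/√51 = 0.0980.
Margin = 1.960 × 0.0980 = 0.1921; the interval is 0.8 ± 0.1921 = (0.61, 0.99).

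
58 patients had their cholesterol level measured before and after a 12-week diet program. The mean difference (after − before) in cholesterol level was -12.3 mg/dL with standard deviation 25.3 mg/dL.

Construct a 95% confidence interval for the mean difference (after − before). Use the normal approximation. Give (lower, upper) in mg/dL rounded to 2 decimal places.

(-18.81, -5.79)

This is a matched-pairs design, so SE = s_d/√n = 25.3/√58 = 3.3221.
Margin = 1.960 × 3.3221 = 6.5113; the interval is -12.3 ± 6.5113 = (-18.81, -5.79).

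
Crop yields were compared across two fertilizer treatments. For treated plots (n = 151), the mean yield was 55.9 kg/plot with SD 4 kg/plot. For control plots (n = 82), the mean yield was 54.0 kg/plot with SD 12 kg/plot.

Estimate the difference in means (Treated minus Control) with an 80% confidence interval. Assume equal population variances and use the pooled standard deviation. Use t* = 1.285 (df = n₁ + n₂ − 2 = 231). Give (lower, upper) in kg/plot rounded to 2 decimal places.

s_p = √[((n₁−1)s₁² + (n₂−1)s₂²)/(n₁+n₂−2)] = √[(150·4² + 81·12²)/231] = 7.8028.
SE = 7.8028·√(1/151 + 1/82) = 1.0704.
With t* = 1.285, margin = 1.285 × 1.0704 = 1.3755.
x̄₁ − x̄₂ = 55.9 − 54.0 = 1.9000; interval 1.9000 ± 1.3755 = (0.52, 3.28).

(0.52, 3.28)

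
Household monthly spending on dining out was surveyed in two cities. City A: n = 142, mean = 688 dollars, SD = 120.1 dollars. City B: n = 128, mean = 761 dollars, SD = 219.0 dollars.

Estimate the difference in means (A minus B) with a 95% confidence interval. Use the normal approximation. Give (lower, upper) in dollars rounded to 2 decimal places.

(-115.77, -30.23)

Per-group SEs: s₁/√n₁ = 120.1/√142 = 10.0786, s₂/√n₂ = 219.0/√128 = 19.3570.
Unpooled SE of the difference: √(101.57817796 + 374.693449) = 21.8236.
Margin of error = z* · SE = 1.960 × 21.8236 = 42.7743.
x̄₁ − x̄₂ = 688 − 761 = -73.0000.
CI: -73.0000 ± 42.7743 = (-115.77, -30.23).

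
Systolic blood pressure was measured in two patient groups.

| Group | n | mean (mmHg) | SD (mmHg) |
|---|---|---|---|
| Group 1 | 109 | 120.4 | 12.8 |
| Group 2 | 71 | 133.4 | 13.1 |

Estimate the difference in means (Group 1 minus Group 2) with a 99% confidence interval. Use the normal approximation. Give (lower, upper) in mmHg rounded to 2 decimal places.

Per-group SEs: s₁/√n₁ = 12.8/√109 = 1.2260, s₂/√n₂ = 13.1/√71 = 1.5547.
Unpooled SE of the difference: √(1.503076 + 2.41709209) = 1.9799.
Margin of error = z* · SE = 2.576 × 1.9799 = 5.1002.
x̄₁ − x̄₂ = 120.4 − 133.4 = -13.0000.
CI: -13.0000 ± 5.1002 = (-18.10, -7.90).

(-18.10, -7.90)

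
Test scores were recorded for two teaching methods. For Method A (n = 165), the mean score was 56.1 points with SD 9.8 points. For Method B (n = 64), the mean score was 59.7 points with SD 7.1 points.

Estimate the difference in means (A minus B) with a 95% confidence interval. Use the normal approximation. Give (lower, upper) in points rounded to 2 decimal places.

(-5.89, -1.31)

SE₁ = s₁/√n₁ = 9.8/√165 = 0.7629; SE₂ = 7.1/√64 = 0.8875.
Independent samples, unequal variances: SE_diff = √(SE₁² + SE₂²) = √(0.58201641 + 0.78765625) = 1.1703.
z* = 1.960, so margin of error = 1.960 × 1.1703 = 2.2938.
Difference in means = 56.1 − 59.7 = -3.6000.
-3.6000 ± 2.2938 → (-5.89, -1.31).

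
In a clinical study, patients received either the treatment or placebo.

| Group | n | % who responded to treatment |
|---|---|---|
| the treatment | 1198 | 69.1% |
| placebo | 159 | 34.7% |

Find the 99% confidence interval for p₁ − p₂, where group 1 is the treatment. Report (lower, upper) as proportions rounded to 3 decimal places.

SE₁ = √(p̂₁(1−p̂₁)/n₁) = √(0.6910·0.3090/1198) = 0.01335; SE₂ = √(0.3470·0.6530/159) = 0.03775.
Independent samples: SE of the difference = √(SE₁² + SE₂²) = √(0.0001782225 + 0.0014250625) = 0.04004.
z* for 99% confidence is 2.576, so the margin of error is 2.576 × 0.04004 = 0.10314.
Point estimate p̂₁ − p̂₂ = 0.6910 − 0.3470 = 0.3440.
0.3440 ± 0.10314 → (0.241, 0.447).

(0.241, 0.447)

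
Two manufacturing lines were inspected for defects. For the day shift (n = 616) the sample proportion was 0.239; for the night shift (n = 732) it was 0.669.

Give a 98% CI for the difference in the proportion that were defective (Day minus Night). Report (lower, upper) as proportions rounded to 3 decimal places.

The two standard errors are √(0.2390×0.7610/616) = 0.01718 and √(0.6690×0.3310/732) = 0.01739.
Because the samples are independent, SE_diff = √(0.01718² + 0.01739²) = 0.02445.
Using z* = 2.326 for 98%, ME = 2.326 × 0.02445 = 0.05687.
p̂₁ − p̂₂ = -0.4300; interval -0.4300 ± 0.05687 gives (-0.487, -0.373).

(-0.487, -0.373)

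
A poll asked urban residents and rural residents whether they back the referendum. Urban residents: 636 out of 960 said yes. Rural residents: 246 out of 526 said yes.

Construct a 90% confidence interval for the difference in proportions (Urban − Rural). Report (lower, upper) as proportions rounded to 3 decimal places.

Sample proportions: 636/960 = 0.6625, 246/526 = 0.4677.
Each SE is √(p̂(1−p̂)/n): √(0.6625·0.3375/960) = 0.01526 and √(0.4677·0.5323/526) = 0.02176.
SE(p̂₁ − p̂₂) = √(SE₁² + SE₂²) = √(0.0002328676 + 0.0004734976) = 0.02658, since the two samples are independent.
At 90% confidence z* = 1.645; margin = 1.645 × 0.02658 = 0.04372.
The difference is 0.6625 − 0.4677 = 0.1948, so the interval is 0.1948 ± 0.04372 = (0.151, 0.239).

(0.151, 0.239)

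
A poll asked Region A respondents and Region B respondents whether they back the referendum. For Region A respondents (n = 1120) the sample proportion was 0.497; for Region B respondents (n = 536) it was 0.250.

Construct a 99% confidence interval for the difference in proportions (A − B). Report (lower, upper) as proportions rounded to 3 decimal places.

(0.185, 0.309)

Each SE is √(p̂(1−p̂)/n): √(0.4970·0.5030/1120) = 0.01494 and √(0.2500·0.7500/536) = 0.01870.
SE(p̂₁ − p̂₂) = √(SE₁² + SE₂²) = √(0.0002232036 + 0.00034969) = 0.02394, since the two samples are independent.
At 99% confidence z* = 2.576; margin = 2.576 × 0.02394 = 0.06167.
The difference is 0.4970 − 0.2500 = 0.2470, so the interval is 0.2470 ± 0.06167 = (0.185, 0.309).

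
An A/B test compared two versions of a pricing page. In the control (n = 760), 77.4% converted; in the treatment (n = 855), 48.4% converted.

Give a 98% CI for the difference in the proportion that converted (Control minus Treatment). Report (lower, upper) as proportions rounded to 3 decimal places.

(0.237, 0.343)

Each SE is √(p̂(1−p̂)/n): √(0.7740·0.2260/760) = 0.01517 and √(0.4840·0.5160/855) = 0.01709.
SE(p̂₁ − p̂₂) = √(SE₁² + SE₂²) = √(0.0002301289 + 0.0002920681) = 0.02285, since the two samples are independent.
At 98% confidence z* = 2.326; margin = 2.326 × 0.02285 = 0.05315.
The difference is 0.7740 − 0.4840 = 0.2900, so the interval is 0.2900 ± 0.05315 = (0.237, 0.343).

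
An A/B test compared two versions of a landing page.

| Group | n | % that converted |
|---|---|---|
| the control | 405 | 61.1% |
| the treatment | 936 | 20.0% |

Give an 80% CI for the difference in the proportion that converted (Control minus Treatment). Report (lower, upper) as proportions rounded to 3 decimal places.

Each SE is √(p̂(1−p̂)/n): √(0.6110·0.3890/405) = 0.02423 and √(0.2000·0.8000/936) = 0.01307.
SE(p̂₁ − p̂₂) = √(SE₁² + SE₂²) = √(0.0005870929 + 0.0001708249) = 0.02753, since the two samples are independent.
At 80% confidence z* = 1.282; margin = 1.282 × 0.02753 = 0.03529.
The difference is 0.6110 − 0.2000 = 0.4110, so the interval is 0.4110 ± 0.03529 = (0.376, 0.446).

(0.376, 0.446)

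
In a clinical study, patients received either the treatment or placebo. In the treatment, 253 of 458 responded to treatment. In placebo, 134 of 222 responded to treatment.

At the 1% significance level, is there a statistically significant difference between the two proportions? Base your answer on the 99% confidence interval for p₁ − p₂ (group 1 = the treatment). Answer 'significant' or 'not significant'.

not significant

First, p̂₁ = 253/458 = 0.5524; p̂₂ = 134/222 = 0.6036.
The two standard errors are √(0.5524×0.4476/458) = 0.02323 and √(0.6036×0.3964/222) = 0.03283.
Because the samples are independent, SE_diff = √(0.02323² + 0.03283²) = 0.04022.
Using z* = 2.576 for 99%, ME = 2.576 × 0.04022 = 0.10361.
p̂₁ − p̂₂ = -0.0512; interval -0.0512 ± 0.10361 gives (-0.15481, 0.05241).
The interval (-0.15481, 0.05241) contains 0, so the difference is not significant.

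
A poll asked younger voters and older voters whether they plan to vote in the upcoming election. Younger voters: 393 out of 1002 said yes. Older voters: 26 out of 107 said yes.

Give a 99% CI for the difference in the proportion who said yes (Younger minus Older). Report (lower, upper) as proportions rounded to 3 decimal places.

(0.035, 0.263)

Sample proportions: 393/1002 = 0.3922, 26/107 = 0.2430.
Each SE is √(p̂(1−p̂)/n): √(0.3922·0.6078/1002) = 0.01542 and √(0.2430·0.7570/107) = 0.04146.
SE(p̂₁ − p̂₂) = √(SE₁² + SE₂²) = √(0.0002377764 + 0.0017189316) = 0.04423, since the two samples are independent.
At 99% confidence z* = 2.576; margin = 2.576 × 0.04423 = 0.11394.
The difference is 0.3922 − 0.2430 = 0.1492, so the interval is 0.1492 ± 0.11394 = (0.035, 0.263).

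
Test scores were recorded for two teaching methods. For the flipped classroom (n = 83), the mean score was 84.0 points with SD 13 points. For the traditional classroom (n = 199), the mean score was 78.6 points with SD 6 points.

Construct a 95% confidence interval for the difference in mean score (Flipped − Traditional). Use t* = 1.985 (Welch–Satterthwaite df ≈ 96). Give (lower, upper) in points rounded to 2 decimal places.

(2.44, 8.36)

SE₁ = s₁/√n₁ = 13/√83 = 1.4269; SE₂ = 6/√199 = 0.4253.
Independent samples, unequal variances: SE_diff = √(SE₁² + SE₂²) = √(2.03604361 + 0.18088009) = 1.4889.
t* = 1.985, so margin of error = 1.985 × 1.4889 = 2.9555.
Difference in means = 84.0 − 78.6 = 5.4000.
5.4000 ± 2.9555 → (2.44, 8.36).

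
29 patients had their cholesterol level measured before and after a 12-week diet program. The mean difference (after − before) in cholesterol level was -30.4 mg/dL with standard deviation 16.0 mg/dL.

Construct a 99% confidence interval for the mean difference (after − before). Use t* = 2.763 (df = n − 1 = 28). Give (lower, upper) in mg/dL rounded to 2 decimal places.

(-38.61, -22.19)

This is a matched-pairs design, so SE = s_d/√n = 16.0/√29 = 2.9711.
Margin = 2.763 × 2.9711 = 8.2091; the interval is -30.4 ± 8.2091 = (-38.61, -22.19).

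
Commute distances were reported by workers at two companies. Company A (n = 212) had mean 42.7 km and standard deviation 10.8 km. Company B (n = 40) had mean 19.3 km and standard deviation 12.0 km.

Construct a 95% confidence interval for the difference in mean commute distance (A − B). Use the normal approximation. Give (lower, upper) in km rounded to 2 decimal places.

(19.41, 27.39)

Per-group SEs: s₁/√n₁ = 10.8/√212 = 0.7417, s₂/√n₂ = 12.0/√40 = 1.8974.
Unpooled SE of the difference: √(0.55011889 + 3.60012676) = 2.0372.
Margin of error = z* · SE = 1.960 × 2.0372 = 3.9929.
x̄₁ − x̄₂ = 42.7 − 19.3 = 23.4000.
CI: 23.4000 ± 3.9929 = (19.41, 27.39).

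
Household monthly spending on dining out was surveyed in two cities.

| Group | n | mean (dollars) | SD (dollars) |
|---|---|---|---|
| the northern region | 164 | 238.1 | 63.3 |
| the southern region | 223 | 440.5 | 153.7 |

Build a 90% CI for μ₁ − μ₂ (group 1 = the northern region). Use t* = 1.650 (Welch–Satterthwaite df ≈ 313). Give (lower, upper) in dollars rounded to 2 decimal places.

SE₁ = s₁/√n₁ = 63.3/√164 = 4.9429; SE₂ = 153.7/√223 = 10.2925.
Independent samples, unequal variances: SE_diff = √(SE₁² + SE₂²) = √(24.43226041 + 105.93555625) = 11.4179.
t* = 1.650, so margin of error = 1.650 × 11.4179 = 18.8395.
Difference in means = 238.1 − 440.5 = -202.4000.
-202.4000 ± 18.8395 → (-221.24, -183.56).

(-221.24, -183.56)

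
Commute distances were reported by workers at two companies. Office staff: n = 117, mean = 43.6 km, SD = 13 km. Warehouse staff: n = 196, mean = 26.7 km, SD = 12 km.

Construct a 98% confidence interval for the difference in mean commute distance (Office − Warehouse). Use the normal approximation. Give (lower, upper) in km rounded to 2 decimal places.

(13.47, 20.33)

Standard errors of each mean: 13/√117 = 1.2019 and 12/√196 = 0.8571.
SE(x̄₁ − x̄₂) = √(1.2019² + 0.8571²) = 1.4762 for independent samples with unequal variances.
With z* = 2.326, the margin is 2.326 × 1.4762 = 3.4336.
x̄₁ − x̄₂ = 43.6 − 26.7 = 16.9000; the interval is 16.9000 ± 3.4336 = (13.47, 20.33).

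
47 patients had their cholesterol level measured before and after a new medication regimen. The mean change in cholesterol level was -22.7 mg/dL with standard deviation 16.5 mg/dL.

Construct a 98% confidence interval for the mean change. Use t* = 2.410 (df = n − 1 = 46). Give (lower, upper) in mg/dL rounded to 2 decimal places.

(-28.50, -16.90)

This is a matched-pairs design, so SE = s_d/√n = 16.5/√47 = 2.4068.
Margin = 2.410 × 2.4068 = 5.8004; the interval is -22.7 ± 5.8004 = (-28.50, -16.90).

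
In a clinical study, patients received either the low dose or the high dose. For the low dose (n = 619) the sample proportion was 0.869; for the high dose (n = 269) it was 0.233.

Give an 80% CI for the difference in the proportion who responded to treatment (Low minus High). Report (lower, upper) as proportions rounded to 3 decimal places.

(0.599, 0.673)

The two standard errors are √(0.8690×0.1310/619) = 0.01356 and √(0.2330×0.7670/269) = 0.02578.
Because the samples are independent, SE_diff = √(0.01356² + 0.02578²) = 0.02913.
Using z* = 1.282 for 80%, ME = 1.282 × 0.02913 = 0.03734.
p̂₁ − p̂₂ = 0.6360; interval 0.6360 ± 0.03734 gives (0.599, 0.673).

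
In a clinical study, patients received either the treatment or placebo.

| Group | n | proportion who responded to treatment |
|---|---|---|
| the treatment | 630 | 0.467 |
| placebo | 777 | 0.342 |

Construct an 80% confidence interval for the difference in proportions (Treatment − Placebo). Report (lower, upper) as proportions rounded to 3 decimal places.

(0.091, 0.159)

Each SE is √(p̂(1−p̂)/n): √(0.4670·0.5330/630) = 0.01988 and √(0.3420·0.6580/777) = 0.01702.
SE(p̂₁ − p̂₂) = √(SE₁² + SE₂²) = √(0.0003952144 + 0.0002896804) = 0.02617, since the two samples are independent.
At 80% confidence z* = 1.282; margin = 1.282 × 0.02617 = 0.03355.
The difference is 0.4670 − 0.3420 = 0.1250, so the interval is 0.1250 ± 0.03355 = (0.091, 0.159).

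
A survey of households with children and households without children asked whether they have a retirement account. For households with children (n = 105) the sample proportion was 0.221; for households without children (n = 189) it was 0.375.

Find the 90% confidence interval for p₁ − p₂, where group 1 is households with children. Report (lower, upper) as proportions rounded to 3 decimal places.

Each SE is √(p̂(1−p̂)/n): √(0.2210·0.7790/105) = 0.04049 and √(0.3750·0.6250/189) = 0.03521.
SE(p̂₁ − p̂₂) = √(SE₁² + SE₂²) = √(0.0016394401 + 0.0012397441) = 0.05366, since the two samples are independent.
At 90% confidence z* = 1.645; margin = 1.645 × 0.05366 = 0.08827.
The difference is 0.2210 − 0.3750 = -0.1540, so the interval is -0.1540 ± 0.08827 = (-0.242, -0.066).

(-0.242, -0.066)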